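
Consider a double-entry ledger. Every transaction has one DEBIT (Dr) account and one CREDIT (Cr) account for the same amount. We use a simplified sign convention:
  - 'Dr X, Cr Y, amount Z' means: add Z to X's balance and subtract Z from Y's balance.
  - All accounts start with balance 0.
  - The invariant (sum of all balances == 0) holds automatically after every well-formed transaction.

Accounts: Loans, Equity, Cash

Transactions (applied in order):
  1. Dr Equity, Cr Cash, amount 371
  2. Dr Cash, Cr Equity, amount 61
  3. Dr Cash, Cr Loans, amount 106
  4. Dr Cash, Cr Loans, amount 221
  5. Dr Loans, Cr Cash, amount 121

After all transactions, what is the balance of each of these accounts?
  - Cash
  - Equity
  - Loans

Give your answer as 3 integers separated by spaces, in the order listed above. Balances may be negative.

After txn 1 (Dr Equity, Cr Cash, amount 371): Cash=-371 Equity=371
After txn 2 (Dr Cash, Cr Equity, amount 61): Cash=-310 Equity=310
After txn 3 (Dr Cash, Cr Loans, amount 106): Cash=-204 Equity=310 Loans=-106
After txn 4 (Dr Cash, Cr Loans, amount 221): Cash=17 Equity=310 Loans=-327
After txn 5 (Dr Loans, Cr Cash, amount 121): Cash=-104 Equity=310 Loans=-206

Answer: -104 310 -206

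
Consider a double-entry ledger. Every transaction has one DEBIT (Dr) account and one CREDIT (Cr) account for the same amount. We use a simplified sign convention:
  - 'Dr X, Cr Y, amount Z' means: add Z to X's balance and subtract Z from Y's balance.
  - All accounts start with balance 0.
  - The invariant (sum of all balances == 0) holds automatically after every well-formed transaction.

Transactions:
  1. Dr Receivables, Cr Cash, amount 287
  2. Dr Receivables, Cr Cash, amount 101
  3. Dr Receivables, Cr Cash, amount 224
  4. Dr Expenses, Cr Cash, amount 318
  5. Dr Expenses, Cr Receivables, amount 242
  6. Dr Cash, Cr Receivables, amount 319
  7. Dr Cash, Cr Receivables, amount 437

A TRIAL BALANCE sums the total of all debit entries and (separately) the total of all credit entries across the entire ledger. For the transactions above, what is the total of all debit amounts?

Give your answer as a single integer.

Answer: 1928

Derivation:
Txn 1: debit+=287
Txn 2: debit+=101
Txn 3: debit+=224
Txn 4: debit+=318
Txn 5: debit+=242
Txn 6: debit+=319
Txn 7: debit+=437
Total debits = 1928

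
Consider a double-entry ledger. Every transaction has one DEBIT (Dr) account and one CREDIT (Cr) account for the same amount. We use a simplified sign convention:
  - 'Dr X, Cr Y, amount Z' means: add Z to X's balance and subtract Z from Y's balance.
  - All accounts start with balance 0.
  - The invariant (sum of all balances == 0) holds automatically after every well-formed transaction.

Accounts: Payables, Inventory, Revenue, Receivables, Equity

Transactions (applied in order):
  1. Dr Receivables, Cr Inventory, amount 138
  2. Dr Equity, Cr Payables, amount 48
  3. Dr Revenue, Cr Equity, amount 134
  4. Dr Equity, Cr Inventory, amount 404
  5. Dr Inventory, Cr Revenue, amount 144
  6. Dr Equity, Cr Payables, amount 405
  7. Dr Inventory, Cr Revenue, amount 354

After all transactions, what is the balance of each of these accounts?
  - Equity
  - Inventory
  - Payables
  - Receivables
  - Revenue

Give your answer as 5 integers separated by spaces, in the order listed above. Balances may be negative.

Answer: 723 -44 -453 138 -364

Derivation:
After txn 1 (Dr Receivables, Cr Inventory, amount 138): Inventory=-138 Receivables=138
After txn 2 (Dr Equity, Cr Payables, amount 48): Equity=48 Inventory=-138 Payables=-48 Receivables=138
After txn 3 (Dr Revenue, Cr Equity, amount 134): Equity=-86 Inventory=-138 Payables=-48 Receivables=138 Revenue=134
After txn 4 (Dr Equity, Cr Inventory, amount 404): Equity=318 Inventory=-542 Payables=-48 Receivables=138 Revenue=134
After txn 5 (Dr Inventory, Cr Revenue, amount 144): Equity=318 Inventory=-398 Payables=-48 Receivables=138 Revenue=-10
After txn 6 (Dr Equity, Cr Payables, amount 405): Equity=723 Inventory=-398 Payables=-453 Receivables=138 Revenue=-10
After txn 7 (Dr Inventory, Cr Revenue, amount 354): Equity=723 Inventory=-44 Payables=-453 Receivables=138 Revenue=-364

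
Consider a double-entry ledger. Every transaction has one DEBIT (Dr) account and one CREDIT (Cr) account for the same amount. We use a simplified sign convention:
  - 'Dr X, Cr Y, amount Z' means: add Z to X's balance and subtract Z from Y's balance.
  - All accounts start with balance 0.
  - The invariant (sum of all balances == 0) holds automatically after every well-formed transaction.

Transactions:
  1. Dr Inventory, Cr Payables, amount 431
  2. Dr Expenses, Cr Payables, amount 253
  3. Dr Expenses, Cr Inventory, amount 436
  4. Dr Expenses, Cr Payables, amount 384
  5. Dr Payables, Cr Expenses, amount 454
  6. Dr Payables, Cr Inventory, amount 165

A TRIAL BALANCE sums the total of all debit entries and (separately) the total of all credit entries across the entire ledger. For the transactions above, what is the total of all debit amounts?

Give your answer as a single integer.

Txn 1: debit+=431
Txn 2: debit+=253
Txn 3: debit+=436
Txn 4: debit+=384
Txn 5: debit+=454
Txn 6: debit+=165
Total debits = 2123

Answer: 2123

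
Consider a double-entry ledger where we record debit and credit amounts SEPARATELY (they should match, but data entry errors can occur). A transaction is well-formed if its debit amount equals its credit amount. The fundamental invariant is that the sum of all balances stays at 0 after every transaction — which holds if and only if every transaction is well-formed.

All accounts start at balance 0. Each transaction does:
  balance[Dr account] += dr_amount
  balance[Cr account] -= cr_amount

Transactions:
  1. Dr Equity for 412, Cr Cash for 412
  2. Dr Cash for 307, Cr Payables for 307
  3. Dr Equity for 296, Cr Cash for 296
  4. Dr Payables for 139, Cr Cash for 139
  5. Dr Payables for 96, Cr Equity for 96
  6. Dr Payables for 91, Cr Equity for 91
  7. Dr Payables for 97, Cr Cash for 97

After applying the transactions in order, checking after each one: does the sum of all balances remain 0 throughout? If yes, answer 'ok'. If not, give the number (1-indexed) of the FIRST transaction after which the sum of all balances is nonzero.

Answer: ok

Derivation:
After txn 1: dr=412 cr=412 sum_balances=0
After txn 2: dr=307 cr=307 sum_balances=0
After txn 3: dr=296 cr=296 sum_balances=0
After txn 4: dr=139 cr=139 sum_balances=0
After txn 5: dr=96 cr=96 sum_balances=0
After txn 6: dr=91 cr=91 sum_balances=0
After txn 7: dr=97 cr=97 sum_balances=0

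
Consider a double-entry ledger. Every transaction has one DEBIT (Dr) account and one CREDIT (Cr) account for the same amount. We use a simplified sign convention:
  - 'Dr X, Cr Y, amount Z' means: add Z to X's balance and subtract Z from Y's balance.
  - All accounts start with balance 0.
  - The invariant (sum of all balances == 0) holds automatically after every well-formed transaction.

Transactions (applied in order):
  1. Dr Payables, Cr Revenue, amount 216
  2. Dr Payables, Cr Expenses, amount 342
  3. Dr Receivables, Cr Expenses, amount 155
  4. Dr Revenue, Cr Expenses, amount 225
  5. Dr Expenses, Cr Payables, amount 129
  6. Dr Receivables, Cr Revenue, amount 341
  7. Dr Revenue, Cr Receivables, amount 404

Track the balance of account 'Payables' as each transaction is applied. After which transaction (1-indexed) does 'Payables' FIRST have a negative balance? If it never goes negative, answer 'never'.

Answer: never

Derivation:
After txn 1: Payables=216
After txn 2: Payables=558
After txn 3: Payables=558
After txn 4: Payables=558
After txn 5: Payables=429
After txn 6: Payables=429
After txn 7: Payables=429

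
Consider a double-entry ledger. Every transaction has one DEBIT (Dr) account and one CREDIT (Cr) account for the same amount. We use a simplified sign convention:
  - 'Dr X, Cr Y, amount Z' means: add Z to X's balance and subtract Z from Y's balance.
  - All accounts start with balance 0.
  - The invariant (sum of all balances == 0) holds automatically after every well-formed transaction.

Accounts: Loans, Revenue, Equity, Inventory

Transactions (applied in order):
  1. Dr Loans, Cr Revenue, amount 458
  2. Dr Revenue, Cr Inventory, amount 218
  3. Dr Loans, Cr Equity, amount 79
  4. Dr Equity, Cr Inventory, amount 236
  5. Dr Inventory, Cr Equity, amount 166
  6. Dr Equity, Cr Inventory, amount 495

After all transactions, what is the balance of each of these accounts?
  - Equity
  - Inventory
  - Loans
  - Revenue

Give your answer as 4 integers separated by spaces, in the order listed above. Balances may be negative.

Answer: 486 -783 537 -240

Derivation:
After txn 1 (Dr Loans, Cr Revenue, amount 458): Loans=458 Revenue=-458
After txn 2 (Dr Revenue, Cr Inventory, amount 218): Inventory=-218 Loans=458 Revenue=-240
After txn 3 (Dr Loans, Cr Equity, amount 79): Equity=-79 Inventory=-218 Loans=537 Revenue=-240
After txn 4 (Dr Equity, Cr Inventory, amount 236): Equity=157 Inventory=-454 Loans=537 Revenue=-240
After txn 5 (Dr Inventory, Cr Equity, amount 166): Equity=-9 Inventory=-288 Loans=537 Revenue=-240
After txn 6 (Dr Equity, Cr Inventory, amount 495): Equity=486 Inventory=-783 Loans=537 Revenue=-240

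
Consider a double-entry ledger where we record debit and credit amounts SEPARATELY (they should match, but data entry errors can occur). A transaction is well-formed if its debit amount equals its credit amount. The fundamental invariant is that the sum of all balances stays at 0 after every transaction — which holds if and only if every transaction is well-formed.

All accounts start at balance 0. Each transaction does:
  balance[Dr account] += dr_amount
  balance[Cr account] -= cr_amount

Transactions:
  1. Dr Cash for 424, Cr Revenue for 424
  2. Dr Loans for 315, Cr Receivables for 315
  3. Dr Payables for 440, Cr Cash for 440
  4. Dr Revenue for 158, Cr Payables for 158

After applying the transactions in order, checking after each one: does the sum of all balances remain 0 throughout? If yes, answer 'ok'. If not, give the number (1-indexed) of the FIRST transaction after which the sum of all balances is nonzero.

Answer: ok

Derivation:
After txn 1: dr=424 cr=424 sum_balances=0
After txn 2: dr=315 cr=315 sum_balances=0
After txn 3: dr=440 cr=440 sum_balances=0
After txn 4: dr=158 cr=158 sum_balances=0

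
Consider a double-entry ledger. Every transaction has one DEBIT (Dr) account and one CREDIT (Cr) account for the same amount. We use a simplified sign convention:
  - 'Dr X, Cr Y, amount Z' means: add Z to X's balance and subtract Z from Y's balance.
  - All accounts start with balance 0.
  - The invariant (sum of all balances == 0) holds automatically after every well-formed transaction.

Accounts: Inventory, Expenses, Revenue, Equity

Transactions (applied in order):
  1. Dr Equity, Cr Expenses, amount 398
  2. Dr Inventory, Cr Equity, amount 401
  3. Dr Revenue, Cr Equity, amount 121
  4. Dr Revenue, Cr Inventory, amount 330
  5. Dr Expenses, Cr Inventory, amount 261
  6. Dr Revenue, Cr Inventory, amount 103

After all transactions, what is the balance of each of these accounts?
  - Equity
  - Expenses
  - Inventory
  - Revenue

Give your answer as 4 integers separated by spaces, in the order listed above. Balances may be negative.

Answer: -124 -137 -293 554

Derivation:
After txn 1 (Dr Equity, Cr Expenses, amount 398): Equity=398 Expenses=-398
After txn 2 (Dr Inventory, Cr Equity, amount 401): Equity=-3 Expenses=-398 Inventory=401
After txn 3 (Dr Revenue, Cr Equity, amount 121): Equity=-124 Expenses=-398 Inventory=401 Revenue=121
After txn 4 (Dr Revenue, Cr Inventory, amount 330): Equity=-124 Expenses=-398 Inventory=71 Revenue=451
After txn 5 (Dr Expenses, Cr Inventory, amount 261): Equity=-124 Expenses=-137 Inventory=-190 Revenue=451
After txn 6 (Dr Revenue, Cr Inventory, amount 103): Equity=-124 Expenses=-137 Inventory=-293 Revenue=554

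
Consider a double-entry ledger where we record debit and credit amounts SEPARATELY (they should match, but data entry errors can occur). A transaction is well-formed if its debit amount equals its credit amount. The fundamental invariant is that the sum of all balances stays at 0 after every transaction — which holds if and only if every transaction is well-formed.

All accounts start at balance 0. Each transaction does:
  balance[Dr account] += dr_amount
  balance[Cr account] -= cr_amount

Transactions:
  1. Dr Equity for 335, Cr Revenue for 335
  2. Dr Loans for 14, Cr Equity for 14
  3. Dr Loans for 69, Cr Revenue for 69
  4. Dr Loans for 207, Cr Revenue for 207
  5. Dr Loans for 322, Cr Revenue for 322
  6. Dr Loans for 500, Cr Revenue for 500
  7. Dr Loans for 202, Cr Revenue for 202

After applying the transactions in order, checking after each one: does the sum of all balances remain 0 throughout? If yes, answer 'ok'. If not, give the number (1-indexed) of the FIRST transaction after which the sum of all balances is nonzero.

After txn 1: dr=335 cr=335 sum_balances=0
After txn 2: dr=14 cr=14 sum_balances=0
After txn 3: dr=69 cr=69 sum_balances=0
After txn 4: dr=207 cr=207 sum_balances=0
After txn 5: dr=322 cr=322 sum_balances=0
After txn 6: dr=500 cr=500 sum_balances=0
After txn 7: dr=202 cr=202 sum_balances=0

Answer: ok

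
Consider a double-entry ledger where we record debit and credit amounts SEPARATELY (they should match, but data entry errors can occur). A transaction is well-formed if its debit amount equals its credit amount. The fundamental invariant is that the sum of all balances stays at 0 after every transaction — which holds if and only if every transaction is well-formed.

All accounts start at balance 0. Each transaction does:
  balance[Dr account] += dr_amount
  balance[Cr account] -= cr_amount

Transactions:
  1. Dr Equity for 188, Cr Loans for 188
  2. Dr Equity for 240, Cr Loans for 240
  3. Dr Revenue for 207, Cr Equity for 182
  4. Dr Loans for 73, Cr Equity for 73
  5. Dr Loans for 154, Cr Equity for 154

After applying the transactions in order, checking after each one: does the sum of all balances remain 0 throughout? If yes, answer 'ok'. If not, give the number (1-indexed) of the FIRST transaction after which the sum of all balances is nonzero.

Answer: 3

Derivation:
After txn 1: dr=188 cr=188 sum_balances=0
After txn 2: dr=240 cr=240 sum_balances=0
After txn 3: dr=207 cr=182 sum_balances=25
After txn 4: dr=73 cr=73 sum_balances=25
After txn 5: dr=154 cr=154 sum_balances=25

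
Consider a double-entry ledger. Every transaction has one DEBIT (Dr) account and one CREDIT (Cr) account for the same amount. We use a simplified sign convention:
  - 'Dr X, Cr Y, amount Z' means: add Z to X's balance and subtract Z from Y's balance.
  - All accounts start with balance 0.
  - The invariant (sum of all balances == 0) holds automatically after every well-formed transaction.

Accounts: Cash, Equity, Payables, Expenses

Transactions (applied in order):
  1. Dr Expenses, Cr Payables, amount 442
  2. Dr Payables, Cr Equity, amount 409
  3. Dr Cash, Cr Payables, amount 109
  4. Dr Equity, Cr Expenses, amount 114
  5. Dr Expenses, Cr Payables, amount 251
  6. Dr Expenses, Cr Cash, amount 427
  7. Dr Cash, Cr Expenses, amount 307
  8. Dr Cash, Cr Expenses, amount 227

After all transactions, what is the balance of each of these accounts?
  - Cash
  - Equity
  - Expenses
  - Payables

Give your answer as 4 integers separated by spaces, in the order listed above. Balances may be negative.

Answer: 216 -295 472 -393

Derivation:
After txn 1 (Dr Expenses, Cr Payables, amount 442): Expenses=442 Payables=-442
After txn 2 (Dr Payables, Cr Equity, amount 409): Equity=-409 Expenses=442 Payables=-33
After txn 3 (Dr Cash, Cr Payables, amount 109): Cash=109 Equity=-409 Expenses=442 Payables=-142
After txn 4 (Dr Equity, Cr Expenses, amount 114): Cash=109 Equity=-295 Expenses=328 Payables=-142
After txn 5 (Dr Expenses, Cr Payables, amount 251): Cash=109 Equity=-295 Expenses=579 Payables=-393
After txn 6 (Dr Expenses, Cr Cash, amount 427): Cash=-318 Equity=-295 Expenses=1006 Payables=-393
After txn 7 (Dr Cash, Cr Expenses, amount 307): Cash=-11 Equity=-295 Expenses=699 Payables=-393
After txn 8 (Dr Cash, Cr Expenses, amount 227): Cash=216 Equity=-295 Expenses=472 Payables=-393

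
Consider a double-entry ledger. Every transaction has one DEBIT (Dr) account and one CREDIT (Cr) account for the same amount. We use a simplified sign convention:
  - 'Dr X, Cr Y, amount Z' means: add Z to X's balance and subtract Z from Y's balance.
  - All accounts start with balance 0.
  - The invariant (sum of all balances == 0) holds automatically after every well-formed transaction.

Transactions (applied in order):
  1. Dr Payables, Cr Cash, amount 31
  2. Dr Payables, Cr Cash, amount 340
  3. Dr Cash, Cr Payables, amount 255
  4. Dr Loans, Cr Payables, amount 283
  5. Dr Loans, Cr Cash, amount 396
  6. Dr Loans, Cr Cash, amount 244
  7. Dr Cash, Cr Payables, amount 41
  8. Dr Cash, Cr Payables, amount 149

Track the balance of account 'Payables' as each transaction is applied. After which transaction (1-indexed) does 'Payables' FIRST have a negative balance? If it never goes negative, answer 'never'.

After txn 1: Payables=31
After txn 2: Payables=371
After txn 3: Payables=116
After txn 4: Payables=-167

Answer: 4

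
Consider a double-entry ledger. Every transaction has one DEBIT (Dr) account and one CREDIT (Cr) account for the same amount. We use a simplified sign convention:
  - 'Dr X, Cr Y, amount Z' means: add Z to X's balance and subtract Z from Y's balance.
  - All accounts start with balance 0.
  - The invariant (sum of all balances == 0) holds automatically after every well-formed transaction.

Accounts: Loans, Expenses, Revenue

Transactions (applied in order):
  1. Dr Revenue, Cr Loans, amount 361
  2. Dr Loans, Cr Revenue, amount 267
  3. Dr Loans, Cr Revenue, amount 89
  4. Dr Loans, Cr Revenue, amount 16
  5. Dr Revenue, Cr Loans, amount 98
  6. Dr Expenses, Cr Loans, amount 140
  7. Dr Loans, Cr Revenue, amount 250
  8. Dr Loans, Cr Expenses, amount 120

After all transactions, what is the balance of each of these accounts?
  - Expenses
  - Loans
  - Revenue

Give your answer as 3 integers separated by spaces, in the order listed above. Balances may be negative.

After txn 1 (Dr Revenue, Cr Loans, amount 361): Loans=-361 Revenue=361
After txn 2 (Dr Loans, Cr Revenue, amount 267): Loans=-94 Revenue=94
After txn 3 (Dr Loans, Cr Revenue, amount 89): Loans=-5 Revenue=5
After txn 4 (Dr Loans, Cr Revenue, amount 16): Loans=11 Revenue=-11
After txn 5 (Dr Revenue, Cr Loans, amount 98): Loans=-87 Revenue=87
After txn 6 (Dr Expenses, Cr Loans, amount 140): Expenses=140 Loans=-227 Revenue=87
After txn 7 (Dr Loans, Cr Revenue, amount 250): Expenses=140 Loans=23 Revenue=-163
After txn 8 (Dr Loans, Cr Expenses, amount 120): Expenses=20 Loans=143 Revenue=-163

Answer: 20 143 -163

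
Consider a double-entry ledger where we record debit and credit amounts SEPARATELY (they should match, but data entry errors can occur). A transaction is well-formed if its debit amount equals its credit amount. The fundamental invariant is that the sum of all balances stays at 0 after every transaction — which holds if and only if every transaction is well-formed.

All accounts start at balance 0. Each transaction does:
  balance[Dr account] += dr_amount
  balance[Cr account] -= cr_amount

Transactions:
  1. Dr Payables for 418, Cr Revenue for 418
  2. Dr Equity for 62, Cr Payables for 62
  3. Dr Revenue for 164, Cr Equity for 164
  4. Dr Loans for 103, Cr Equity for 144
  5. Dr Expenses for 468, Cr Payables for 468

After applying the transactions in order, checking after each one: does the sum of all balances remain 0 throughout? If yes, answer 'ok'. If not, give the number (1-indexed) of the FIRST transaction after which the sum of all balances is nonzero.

After txn 1: dr=418 cr=418 sum_balances=0
After txn 2: dr=62 cr=62 sum_balances=0
After txn 3: dr=164 cr=164 sum_balances=0
After txn 4: dr=103 cr=144 sum_balances=-41
After txn 5: dr=468 cr=468 sum_balances=-41

Answer: 4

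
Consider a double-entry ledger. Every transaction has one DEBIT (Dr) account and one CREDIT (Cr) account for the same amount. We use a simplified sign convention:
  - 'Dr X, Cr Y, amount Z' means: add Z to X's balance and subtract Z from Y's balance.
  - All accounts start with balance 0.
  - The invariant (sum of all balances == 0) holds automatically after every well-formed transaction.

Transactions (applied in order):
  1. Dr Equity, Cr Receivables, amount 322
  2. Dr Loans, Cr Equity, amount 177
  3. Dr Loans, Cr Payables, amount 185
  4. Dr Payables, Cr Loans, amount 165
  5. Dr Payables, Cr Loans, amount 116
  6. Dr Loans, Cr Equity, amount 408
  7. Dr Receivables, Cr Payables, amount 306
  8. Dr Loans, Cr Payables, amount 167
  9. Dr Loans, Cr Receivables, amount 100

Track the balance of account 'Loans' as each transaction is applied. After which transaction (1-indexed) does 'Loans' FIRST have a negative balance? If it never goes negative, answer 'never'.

Answer: never

Derivation:
After txn 1: Loans=0
After txn 2: Loans=177
After txn 3: Loans=362
After txn 4: Loans=197
After txn 5: Loans=81
After txn 6: Loans=489
After txn 7: Loans=489
After txn 8: Loans=656
After txn 9: Loans=756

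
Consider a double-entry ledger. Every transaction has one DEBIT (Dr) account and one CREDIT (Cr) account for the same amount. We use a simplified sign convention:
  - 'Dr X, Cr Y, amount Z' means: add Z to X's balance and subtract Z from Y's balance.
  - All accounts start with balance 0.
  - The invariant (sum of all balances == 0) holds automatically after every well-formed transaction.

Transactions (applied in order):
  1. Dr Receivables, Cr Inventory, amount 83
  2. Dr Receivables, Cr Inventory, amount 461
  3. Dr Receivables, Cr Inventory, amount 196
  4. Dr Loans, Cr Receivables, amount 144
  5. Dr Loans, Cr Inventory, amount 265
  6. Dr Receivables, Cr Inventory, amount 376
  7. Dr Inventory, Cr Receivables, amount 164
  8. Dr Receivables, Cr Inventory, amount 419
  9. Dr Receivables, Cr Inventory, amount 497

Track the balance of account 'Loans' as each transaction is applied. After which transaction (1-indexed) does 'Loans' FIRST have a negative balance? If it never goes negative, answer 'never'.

Answer: never

Derivation:
After txn 1: Loans=0
After txn 2: Loans=0
After txn 3: Loans=0
After txn 4: Loans=144
After txn 5: Loans=409
After txn 6: Loans=409
After txn 7: Loans=409
After txn 8: Loans=409
After txn 9: Loans=409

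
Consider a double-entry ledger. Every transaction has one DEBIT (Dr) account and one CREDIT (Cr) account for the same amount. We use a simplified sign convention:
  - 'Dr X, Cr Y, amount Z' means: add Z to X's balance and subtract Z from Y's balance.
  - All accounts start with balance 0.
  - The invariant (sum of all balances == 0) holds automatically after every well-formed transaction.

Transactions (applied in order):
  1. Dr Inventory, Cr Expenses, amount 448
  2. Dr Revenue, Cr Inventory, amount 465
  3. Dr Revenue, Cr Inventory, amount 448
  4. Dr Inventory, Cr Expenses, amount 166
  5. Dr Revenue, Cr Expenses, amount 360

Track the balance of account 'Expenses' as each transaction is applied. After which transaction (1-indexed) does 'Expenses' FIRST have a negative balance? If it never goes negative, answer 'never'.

After txn 1: Expenses=-448

Answer: 1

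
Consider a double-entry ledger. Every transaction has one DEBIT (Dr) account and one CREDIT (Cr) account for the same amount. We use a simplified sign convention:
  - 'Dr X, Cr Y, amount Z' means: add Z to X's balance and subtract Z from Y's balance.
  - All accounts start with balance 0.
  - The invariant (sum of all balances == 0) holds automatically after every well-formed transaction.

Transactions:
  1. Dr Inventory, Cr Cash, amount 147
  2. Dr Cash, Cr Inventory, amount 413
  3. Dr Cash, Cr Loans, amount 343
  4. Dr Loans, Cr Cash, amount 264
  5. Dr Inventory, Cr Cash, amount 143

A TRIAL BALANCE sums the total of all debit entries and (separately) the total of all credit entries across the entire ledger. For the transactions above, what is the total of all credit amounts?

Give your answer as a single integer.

Txn 1: credit+=147
Txn 2: credit+=413
Txn 3: credit+=343
Txn 4: credit+=264
Txn 5: credit+=143
Total credits = 1310

Answer: 1310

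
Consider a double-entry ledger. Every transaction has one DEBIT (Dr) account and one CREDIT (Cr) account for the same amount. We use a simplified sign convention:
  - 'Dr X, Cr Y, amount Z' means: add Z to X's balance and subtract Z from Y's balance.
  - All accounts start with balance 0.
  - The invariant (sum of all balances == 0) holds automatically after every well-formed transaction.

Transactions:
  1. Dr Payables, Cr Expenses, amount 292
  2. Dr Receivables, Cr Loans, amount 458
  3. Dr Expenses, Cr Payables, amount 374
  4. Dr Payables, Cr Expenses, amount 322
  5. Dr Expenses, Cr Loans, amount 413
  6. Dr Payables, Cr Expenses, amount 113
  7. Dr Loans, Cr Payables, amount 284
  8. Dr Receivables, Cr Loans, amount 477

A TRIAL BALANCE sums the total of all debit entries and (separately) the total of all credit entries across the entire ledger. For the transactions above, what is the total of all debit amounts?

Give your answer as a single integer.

Txn 1: debit+=292
Txn 2: debit+=458
Txn 3: debit+=374
Txn 4: debit+=322
Txn 5: debit+=413
Txn 6: debit+=113
Txn 7: debit+=284
Txn 8: debit+=477
Total debits = 2733

Answer: 2733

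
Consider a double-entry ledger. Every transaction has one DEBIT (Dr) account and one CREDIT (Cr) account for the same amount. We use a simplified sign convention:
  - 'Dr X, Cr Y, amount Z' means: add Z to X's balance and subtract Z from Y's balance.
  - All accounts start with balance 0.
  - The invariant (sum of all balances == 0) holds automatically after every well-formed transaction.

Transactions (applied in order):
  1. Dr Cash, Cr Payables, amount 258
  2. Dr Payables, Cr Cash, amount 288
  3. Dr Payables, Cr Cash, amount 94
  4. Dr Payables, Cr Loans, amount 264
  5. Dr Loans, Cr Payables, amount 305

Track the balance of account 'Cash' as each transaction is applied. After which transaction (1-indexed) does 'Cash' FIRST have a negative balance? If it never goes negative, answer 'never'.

After txn 1: Cash=258
After txn 2: Cash=-30

Answer: 2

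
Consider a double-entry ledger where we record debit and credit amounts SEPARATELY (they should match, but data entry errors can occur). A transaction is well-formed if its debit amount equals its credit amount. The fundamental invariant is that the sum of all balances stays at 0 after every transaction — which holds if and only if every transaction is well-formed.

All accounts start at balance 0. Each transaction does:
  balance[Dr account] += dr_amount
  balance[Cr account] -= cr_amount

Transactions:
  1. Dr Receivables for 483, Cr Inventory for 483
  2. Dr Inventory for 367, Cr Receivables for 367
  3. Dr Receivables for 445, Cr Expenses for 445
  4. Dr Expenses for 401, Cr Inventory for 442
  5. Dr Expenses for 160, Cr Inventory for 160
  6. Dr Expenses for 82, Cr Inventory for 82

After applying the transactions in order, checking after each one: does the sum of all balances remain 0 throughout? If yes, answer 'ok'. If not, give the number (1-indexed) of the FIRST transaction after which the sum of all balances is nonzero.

Answer: 4

Derivation:
After txn 1: dr=483 cr=483 sum_balances=0
After txn 2: dr=367 cr=367 sum_balances=0
After txn 3: dr=445 cr=445 sum_balances=0
After txn 4: dr=401 cr=442 sum_balances=-41
After txn 5: dr=160 cr=160 sum_balances=-41
After txn 6: dr=82 cr=82 sum_balances=-41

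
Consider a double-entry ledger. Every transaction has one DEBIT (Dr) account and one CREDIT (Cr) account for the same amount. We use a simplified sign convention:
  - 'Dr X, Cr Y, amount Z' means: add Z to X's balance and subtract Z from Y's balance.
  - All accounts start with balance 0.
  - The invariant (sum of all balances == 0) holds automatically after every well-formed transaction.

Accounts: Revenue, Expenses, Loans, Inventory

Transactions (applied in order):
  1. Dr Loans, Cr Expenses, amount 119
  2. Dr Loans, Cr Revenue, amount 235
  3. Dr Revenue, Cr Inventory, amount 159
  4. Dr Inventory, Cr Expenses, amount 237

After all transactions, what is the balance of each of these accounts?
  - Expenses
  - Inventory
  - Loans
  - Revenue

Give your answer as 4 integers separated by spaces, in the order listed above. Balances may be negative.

Answer: -356 78 354 -76

Derivation:
After txn 1 (Dr Loans, Cr Expenses, amount 119): Expenses=-119 Loans=119
After txn 2 (Dr Loans, Cr Revenue, amount 235): Expenses=-119 Loans=354 Revenue=-235
After txn 3 (Dr Revenue, Cr Inventory, amount 159): Expenses=-119 Inventory=-159 Loans=354 Revenue=-76
After txn 4 (Dr Inventory, Cr Expenses, amount 237): Expenses=-356 Inventory=78 Loans=354 Revenue=-76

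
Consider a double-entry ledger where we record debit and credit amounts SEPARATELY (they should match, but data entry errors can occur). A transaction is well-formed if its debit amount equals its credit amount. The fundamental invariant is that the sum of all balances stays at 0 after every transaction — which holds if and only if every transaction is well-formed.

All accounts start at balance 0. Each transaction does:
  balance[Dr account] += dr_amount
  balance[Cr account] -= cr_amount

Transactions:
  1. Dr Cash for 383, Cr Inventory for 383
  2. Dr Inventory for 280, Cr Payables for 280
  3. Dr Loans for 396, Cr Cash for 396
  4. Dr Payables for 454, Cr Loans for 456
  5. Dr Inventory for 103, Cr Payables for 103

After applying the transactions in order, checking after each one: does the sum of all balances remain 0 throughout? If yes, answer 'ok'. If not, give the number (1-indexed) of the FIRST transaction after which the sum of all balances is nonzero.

After txn 1: dr=383 cr=383 sum_balances=0
After txn 2: dr=280 cr=280 sum_balances=0
After txn 3: dr=396 cr=396 sum_balances=0
After txn 4: dr=454 cr=456 sum_balances=-2
After txn 5: dr=103 cr=103 sum_balances=-2

Answer: 4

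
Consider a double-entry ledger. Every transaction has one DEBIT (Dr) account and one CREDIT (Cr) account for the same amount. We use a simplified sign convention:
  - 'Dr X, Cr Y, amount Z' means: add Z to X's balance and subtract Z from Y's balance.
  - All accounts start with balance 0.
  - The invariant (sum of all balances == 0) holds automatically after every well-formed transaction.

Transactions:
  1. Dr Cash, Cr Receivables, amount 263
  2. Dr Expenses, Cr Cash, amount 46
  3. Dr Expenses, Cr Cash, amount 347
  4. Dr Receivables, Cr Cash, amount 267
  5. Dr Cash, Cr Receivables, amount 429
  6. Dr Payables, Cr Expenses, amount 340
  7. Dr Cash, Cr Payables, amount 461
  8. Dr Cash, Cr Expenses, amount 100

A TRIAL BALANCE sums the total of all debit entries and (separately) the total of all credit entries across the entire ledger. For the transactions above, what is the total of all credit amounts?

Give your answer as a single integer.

Txn 1: credit+=263
Txn 2: credit+=46
Txn 3: credit+=347
Txn 4: credit+=267
Txn 5: credit+=429
Txn 6: credit+=340
Txn 7: credit+=461
Txn 8: credit+=100
Total credits = 2253

Answer: 2253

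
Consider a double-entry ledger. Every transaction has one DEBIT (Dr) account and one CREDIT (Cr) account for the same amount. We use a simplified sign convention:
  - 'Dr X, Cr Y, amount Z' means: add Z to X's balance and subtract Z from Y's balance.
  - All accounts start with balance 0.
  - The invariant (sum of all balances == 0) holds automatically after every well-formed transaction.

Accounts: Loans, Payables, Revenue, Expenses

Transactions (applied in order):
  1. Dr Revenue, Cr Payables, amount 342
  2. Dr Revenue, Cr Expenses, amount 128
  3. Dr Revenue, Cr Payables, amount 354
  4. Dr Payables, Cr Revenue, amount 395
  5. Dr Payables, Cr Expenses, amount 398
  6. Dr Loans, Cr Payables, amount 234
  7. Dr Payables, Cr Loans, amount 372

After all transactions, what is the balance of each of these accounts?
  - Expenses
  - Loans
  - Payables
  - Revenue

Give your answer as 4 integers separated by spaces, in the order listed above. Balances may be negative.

Answer: -526 -138 235 429

Derivation:
After txn 1 (Dr Revenue, Cr Payables, amount 342): Payables=-342 Revenue=342
After txn 2 (Dr Revenue, Cr Expenses, amount 128): Expenses=-128 Payables=-342 Revenue=470
After txn 3 (Dr Revenue, Cr Payables, amount 354): Expenses=-128 Payables=-696 Revenue=824
After txn 4 (Dr Payables, Cr Revenue, amount 395): Expenses=-128 Payables=-301 Revenue=429
After txn 5 (Dr Payables, Cr Expenses, amount 398): Expenses=-526 Payables=97 Revenue=429
After txn 6 (Dr Loans, Cr Payables, amount 234): Expenses=-526 Loans=234 Payables=-137 Revenue=429
After txn 7 (Dr Payables, Cr Loans, amount 372): Expenses=-526 Loans=-138 Payables=235 Revenue=429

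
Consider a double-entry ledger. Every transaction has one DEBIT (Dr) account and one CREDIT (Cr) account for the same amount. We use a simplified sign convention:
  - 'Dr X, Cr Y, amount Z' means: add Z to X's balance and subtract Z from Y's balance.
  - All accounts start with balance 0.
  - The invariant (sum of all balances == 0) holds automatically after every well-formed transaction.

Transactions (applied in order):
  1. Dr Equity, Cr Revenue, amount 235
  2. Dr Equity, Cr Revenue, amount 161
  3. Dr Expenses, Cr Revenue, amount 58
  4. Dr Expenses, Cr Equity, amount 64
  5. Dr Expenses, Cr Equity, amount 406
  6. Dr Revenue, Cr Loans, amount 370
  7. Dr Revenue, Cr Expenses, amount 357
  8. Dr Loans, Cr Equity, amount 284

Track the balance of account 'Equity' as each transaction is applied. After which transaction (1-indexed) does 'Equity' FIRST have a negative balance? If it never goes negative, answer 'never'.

After txn 1: Equity=235
After txn 2: Equity=396
After txn 3: Equity=396
After txn 4: Equity=332
After txn 5: Equity=-74

Answer: 5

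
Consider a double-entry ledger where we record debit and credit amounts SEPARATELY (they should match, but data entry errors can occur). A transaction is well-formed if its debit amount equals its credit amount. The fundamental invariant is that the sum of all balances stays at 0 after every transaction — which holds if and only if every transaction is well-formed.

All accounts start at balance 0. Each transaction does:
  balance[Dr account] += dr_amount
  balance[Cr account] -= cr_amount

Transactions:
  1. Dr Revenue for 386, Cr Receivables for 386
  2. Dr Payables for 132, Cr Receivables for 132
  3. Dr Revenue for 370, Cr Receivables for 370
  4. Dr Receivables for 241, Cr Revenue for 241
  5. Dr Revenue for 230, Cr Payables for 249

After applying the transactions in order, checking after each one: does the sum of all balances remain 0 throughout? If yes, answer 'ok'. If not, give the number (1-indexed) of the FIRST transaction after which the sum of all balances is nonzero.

Answer: 5

Derivation:
After txn 1: dr=386 cr=386 sum_balances=0
After txn 2: dr=132 cr=132 sum_balances=0
After txn 3: dr=370 cr=370 sum_balances=0
After txn 4: dr=241 cr=241 sum_balances=0
After txn 5: dr=230 cr=249 sum_balances=-19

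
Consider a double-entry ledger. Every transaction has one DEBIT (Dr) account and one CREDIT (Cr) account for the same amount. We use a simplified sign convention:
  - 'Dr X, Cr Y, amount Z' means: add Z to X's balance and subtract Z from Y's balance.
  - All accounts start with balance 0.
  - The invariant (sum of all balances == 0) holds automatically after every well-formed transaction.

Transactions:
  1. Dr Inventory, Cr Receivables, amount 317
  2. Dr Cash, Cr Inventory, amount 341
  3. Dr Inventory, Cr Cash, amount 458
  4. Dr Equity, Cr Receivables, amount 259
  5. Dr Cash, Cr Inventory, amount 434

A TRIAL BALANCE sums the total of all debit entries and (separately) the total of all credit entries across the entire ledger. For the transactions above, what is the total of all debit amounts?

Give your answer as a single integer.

Answer: 1809

Derivation:
Txn 1: debit+=317
Txn 2: debit+=341
Txn 3: debit+=458
Txn 4: debit+=259
Txn 5: debit+=434
Total debits = 1809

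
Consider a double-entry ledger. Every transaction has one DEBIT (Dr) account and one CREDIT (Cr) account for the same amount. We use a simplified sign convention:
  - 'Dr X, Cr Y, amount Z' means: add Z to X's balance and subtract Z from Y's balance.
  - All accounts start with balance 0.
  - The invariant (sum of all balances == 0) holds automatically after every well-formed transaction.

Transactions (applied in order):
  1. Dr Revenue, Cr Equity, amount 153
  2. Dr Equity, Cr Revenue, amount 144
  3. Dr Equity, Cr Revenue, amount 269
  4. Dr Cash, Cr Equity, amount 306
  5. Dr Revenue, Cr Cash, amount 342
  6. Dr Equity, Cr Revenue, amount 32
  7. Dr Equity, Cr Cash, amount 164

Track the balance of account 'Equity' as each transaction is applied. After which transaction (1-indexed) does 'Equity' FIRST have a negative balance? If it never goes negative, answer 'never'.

Answer: 1

Derivation:
After txn 1: Equity=-153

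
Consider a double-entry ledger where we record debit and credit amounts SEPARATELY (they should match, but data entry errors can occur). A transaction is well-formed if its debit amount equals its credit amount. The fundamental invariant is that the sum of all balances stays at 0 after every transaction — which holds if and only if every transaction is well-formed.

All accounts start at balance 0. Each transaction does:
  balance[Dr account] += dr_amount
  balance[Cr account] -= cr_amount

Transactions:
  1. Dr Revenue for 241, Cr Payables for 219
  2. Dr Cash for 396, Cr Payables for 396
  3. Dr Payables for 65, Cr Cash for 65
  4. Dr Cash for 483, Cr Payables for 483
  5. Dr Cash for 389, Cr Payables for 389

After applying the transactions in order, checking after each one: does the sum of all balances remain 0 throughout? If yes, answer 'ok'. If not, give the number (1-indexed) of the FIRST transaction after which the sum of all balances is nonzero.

Answer: 1

Derivation:
After txn 1: dr=241 cr=219 sum_balances=22
After txn 2: dr=396 cr=396 sum_balances=22
After txn 3: dr=65 cr=65 sum_balances=22
After txn 4: dr=483 cr=483 sum_balances=22
After txn 5: dr=389 cr=389 sum_balances=22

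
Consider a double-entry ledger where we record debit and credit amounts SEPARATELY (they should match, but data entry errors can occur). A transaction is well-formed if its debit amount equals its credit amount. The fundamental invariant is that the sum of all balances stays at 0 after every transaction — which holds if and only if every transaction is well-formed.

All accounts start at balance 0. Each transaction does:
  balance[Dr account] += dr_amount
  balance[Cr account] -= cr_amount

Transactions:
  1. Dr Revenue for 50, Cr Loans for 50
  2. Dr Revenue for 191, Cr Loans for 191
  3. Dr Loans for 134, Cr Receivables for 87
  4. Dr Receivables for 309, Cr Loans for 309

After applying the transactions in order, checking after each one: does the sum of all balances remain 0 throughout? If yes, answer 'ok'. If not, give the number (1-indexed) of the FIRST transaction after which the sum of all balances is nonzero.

After txn 1: dr=50 cr=50 sum_balances=0
After txn 2: dr=191 cr=191 sum_balances=0
After txn 3: dr=134 cr=87 sum_balances=47
After txn 4: dr=309 cr=309 sum_balances=47

Answer: 3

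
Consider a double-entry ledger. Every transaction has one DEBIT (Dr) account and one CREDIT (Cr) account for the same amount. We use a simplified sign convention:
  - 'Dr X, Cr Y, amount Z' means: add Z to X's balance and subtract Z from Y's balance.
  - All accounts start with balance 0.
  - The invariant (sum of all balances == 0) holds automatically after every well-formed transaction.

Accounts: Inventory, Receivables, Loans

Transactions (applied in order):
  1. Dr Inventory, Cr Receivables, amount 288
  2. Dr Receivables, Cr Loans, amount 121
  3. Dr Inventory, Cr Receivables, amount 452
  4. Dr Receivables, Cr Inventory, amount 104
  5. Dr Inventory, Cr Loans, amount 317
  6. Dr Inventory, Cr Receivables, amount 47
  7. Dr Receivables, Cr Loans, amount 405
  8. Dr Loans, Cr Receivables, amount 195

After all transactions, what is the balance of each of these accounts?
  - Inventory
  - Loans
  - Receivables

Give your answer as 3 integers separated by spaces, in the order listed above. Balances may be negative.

Answer: 1000 -648 -352

Derivation:
After txn 1 (Dr Inventory, Cr Receivables, amount 288): Inventory=288 Receivables=-288
After txn 2 (Dr Receivables, Cr Loans, amount 121): Inventory=288 Loans=-121 Receivables=-167
After txn 3 (Dr Inventory, Cr Receivables, amount 452): Inventory=740 Loans=-121 Receivables=-619
After txn 4 (Dr Receivables, Cr Inventory, amount 104): Inventory=636 Loans=-121 Receivables=-515
After txn 5 (Dr Inventory, Cr Loans, amount 317): Inventory=953 Loans=-438 Receivables=-515
After txn 6 (Dr Inventory, Cr Receivables, amount 47): Inventory=1000 Loans=-438 Receivables=-562
After txn 7 (Dr Receivables, Cr Loans, amount 405): Inventory=1000 Loans=-843 Receivables=-157
After txn 8 (Dr Loans, Cr Receivables, amount 195): Inventory=1000 Loans=-648 Receivables=-352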